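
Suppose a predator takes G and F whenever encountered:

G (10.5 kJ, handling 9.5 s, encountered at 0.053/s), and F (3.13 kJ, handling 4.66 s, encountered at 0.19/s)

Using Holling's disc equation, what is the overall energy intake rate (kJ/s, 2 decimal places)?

0.48 kJ/s

R = Σλ_iE_i / (1 + Σλ_ih_i)
Numerator: 0.053×10.5 + 0.19×3.13 = 1.151
Denominator: 1 + 0.053×9.5 + 0.19×4.66 = 2.389
R = 1.151/2.389 = 0.4819 kJ/s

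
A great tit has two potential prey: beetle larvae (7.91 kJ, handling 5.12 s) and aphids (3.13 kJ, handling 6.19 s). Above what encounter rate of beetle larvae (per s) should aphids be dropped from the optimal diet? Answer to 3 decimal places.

0.095 per s

At the threshold, the rate on beetle larvae alone equals the profitability of aphids: λ·7.91/(1 + λ·5.12) = 3.13/6.19 = 0.5057.
Rearranging, λ(7.91 − 0.5057×5.12) = 0.5057, so λ = 0.5057/5.321 = 0.09503 per s.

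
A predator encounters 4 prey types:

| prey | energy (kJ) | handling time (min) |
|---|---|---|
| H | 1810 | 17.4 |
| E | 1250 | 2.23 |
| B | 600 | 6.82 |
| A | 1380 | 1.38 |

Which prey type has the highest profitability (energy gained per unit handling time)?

A

Profitability E/h (kJ/min): H = 1810/17.4 = 104, E = 1250/2.23 = 561, B = 600/6.82 = 88, A = 1380/1.38 = 1e+03.
Ranked: A > E > H > B.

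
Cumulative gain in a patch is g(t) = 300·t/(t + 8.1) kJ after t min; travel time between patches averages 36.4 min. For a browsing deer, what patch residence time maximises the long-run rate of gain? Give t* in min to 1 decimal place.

17.2 min

By the marginal value theorem, leave when the instantaneous gain rate g'(t) equals the habitat-wide average g(t)/(T + t).
g'(t) = 300·8.1/(t + 8.1)². Setting 300·8.1/(t+8.1)² = 300t/[(t+8.1)(36.4+t)] gives 8.1(36.4+t) = t(t+8.1), so t² = 8.1×36.4 = 294.8.
t* = √294.8 = 17.17 min.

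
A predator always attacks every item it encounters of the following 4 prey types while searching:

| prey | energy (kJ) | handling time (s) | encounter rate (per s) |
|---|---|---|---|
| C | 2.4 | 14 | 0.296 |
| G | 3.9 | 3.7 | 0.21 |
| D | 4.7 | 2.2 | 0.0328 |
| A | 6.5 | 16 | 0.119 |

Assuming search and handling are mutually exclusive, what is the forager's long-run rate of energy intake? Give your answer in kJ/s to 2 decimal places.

0.31 kJ/s

R = Σλ_iE_i / (1 + Σλ_ih_i)
Numerator: 0.296×2.4 + 0.21×3.9 + 0.0328×4.7 + 0.119×6.5 = 2.457
Denominator: 1 + 0.296×14 + 0.21×3.7 + 0.0328×2.2 + 0.119×16 = 7.897
R = 2.457/7.897 = 0.3111 kJ/s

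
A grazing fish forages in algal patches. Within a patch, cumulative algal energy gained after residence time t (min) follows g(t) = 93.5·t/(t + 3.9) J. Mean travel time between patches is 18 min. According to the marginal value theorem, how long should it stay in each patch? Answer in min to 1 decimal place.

8.4 min

Optimal t* satisfies g'(t*) = g(t*)/(T + t*).
g'(t) = 93.5·3.9/(t + 3.9)². Setting 93.5·3.9/(t+3.9)² = 93.5t/[(t+3.9)(18+t)] gives 3.9(18+t) = t(t+3.9), so t² = 3.9×18 = 70.2.
t* = √70.2 = 8.379 min.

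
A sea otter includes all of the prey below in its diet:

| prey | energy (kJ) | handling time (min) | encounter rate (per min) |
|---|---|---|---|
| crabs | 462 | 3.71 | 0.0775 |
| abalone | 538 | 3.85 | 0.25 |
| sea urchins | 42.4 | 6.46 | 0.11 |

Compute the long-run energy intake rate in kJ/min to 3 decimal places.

59.099 kJ/min

R = (0.0775×462 + 0.25×538 + 0.11×42.4) / (1 + 0.0775×3.71 + 0.25×3.85 + 0.11×6.46) = 175/2.961 = 59.1 kJ/min.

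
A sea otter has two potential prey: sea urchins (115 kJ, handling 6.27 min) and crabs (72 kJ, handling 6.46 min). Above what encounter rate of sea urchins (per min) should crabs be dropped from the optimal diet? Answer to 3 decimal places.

0.247 per min

The zero-one rule: include crabs iff E₂/h₂ > λE₁/(1+λh₁). Equality gives the switch point.
λE₁h₂ = E₂ + λE₂h₁ ⇒ λ = E₂/(E₁h₂ − E₂h₁) = 72/(742.9 − 451.4) = 0.247 per min.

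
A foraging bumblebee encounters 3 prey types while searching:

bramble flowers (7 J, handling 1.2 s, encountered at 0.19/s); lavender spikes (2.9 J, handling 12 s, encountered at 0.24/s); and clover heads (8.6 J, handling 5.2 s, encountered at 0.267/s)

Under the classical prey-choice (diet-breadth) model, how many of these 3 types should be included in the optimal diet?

E/h in descending order: bramble flowers 5.83, clover heads 1.65, lavender spikes 0.242 J/s. The optimal diet is the largest prefix of this list for which every included type satisfies E_i/h_i > R on the types above it.
Rate on top 1: 1.083. clover heads: 1.65 > 1.083 → include.
Rate on top 2: 1.386. lavender spikes: 0.242 < 1.386 → exclude; stop.
Optimal diet: bramble flowers, clover heads — 2 of 3 types.

2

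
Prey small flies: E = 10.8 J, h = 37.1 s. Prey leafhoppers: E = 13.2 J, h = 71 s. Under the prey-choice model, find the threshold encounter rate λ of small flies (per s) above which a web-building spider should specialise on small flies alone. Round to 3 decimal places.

0.048 per s

Drop leafhoppers once their profitability E₂/h₂ falls below the rate achievable on small flies alone: E₂/h₂ = λE₁/(1 + λh₁).
Solve for λ: λE₁h₂ = E₂(1 + λh₁) → λ(E₁h₂ − E₂h₁) = E₂ → λ = E₂/(E₁h₂ − E₂h₁).
λ = 13.2/(10.8×71 − 13.2×37.1) = 13.2/277.1 = 0.04764 per s.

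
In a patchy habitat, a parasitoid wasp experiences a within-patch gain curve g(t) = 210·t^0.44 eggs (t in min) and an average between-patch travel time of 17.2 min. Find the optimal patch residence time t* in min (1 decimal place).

13.5 min

Maximise g(t)/(T+t): set derivative to zero → g'(t)(T+t) = g(t).
g'(t) = 0.44·210·t^-0.56. Setting 0.44·210·t^-0.56 = 210·t^0.44/(17.2+t) gives 0.44(17.2+t) = t, so 0.56·t = 0.44×17.2.
t* = 0.44×17.2/0.56 = 13.51 min.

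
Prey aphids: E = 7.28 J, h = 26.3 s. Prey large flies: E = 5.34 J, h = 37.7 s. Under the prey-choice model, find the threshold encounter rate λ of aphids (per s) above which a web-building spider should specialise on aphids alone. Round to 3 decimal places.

At the threshold, the rate on aphids alone equals the profitability of large flies: λ·7.28/(1 + λ·26.3) = 5.34/37.7 = 0.1416.
Rearranging, λ(7.28 − 0.1416×26.3) = 0.1416, so λ = 0.1416/3.555 = 0.03985 per s.

0.040 per s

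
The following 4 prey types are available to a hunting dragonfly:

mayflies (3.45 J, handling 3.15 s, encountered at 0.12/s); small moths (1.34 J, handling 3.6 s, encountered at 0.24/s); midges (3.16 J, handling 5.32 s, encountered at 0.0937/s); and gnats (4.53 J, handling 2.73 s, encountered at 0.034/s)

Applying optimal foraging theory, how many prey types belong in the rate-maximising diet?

Profitabilities (E/h, J/s): gnats 1.66, mayflies 1.1, midges 0.594, small moths 0.372. Add prey in this order while the next type's profitability exceeds the intake rate on those already taken.
Rate on top 1: 0.1409. mayflies: 1.1 > 0.1409 → include.
Rate on top 2: 0.3862. midges: 0.594 > 0.3862 → include.
Rate on top 3: 0.4388. small moths: 0.372 < 0.4388 → exclude; stop.
Optimal diet: gnats, mayflies, midges — 3 of 4 types.

3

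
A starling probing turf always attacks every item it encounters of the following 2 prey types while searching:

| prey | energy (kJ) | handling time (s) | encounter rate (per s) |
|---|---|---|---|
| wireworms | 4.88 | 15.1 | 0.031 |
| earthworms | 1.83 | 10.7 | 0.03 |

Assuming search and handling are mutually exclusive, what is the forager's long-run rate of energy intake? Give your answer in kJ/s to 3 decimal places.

R = (0.031×4.88 + 0.03×1.83) / (1 + 0.031×15.1 + 0.03×10.7) = 0.2062/1.789 = 0.1152 kJ/s.

0.115 kJ/s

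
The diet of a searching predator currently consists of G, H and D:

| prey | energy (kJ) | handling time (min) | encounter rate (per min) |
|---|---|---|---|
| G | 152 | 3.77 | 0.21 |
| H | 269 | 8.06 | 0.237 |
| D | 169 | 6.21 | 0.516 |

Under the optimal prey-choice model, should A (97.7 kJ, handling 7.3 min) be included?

On G, H and D alone, R = ΣλE/(1+Σλh) = 182.9/6.906 = 26.48 kJ/min.
Profitability of A: 97.7/7.3 = 13.38 kJ/min.
13.38 < 26.48, so adding A would lower the average — exclude it.

No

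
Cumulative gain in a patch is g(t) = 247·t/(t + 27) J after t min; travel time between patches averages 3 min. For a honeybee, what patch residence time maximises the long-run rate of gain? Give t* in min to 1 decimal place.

By the marginal value theorem, leave when the instantaneous gain rate g'(t) equals the habitat-wide average g(t)/(T + t).
g'(t) = 247·27/(t + 27)². Setting 247·27/(t+27)² = 247t/[(t+27)(3+t)] gives 27(3+t) = t(t+27), so t² = 27×3 = 81.
t* = √81 = 9 min.

9.0 min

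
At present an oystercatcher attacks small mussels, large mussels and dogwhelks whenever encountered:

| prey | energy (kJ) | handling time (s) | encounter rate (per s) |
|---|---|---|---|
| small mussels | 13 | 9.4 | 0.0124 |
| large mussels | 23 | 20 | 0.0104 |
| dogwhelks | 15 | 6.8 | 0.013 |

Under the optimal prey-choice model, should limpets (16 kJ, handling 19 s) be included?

Yes

On small mussels, large mussels and dogwhelks alone, R = ΣλE/(1+Σλh) = 0.5954/1.413 = 0.4214 kJ/s.
Profitability of limpets: 16/19 = 0.8421 kJ/s.
0.8421 > 0.4214, so adding limpets raises the average — include it.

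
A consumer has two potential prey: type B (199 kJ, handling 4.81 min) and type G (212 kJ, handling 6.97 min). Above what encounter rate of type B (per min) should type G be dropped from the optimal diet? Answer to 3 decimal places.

0.577 per min

At the threshold, the rate on type B alone equals the profitability of type G: λ·199/(1 + λ·4.81) = 212/6.97 = 30.42.
Rearranging, λ(199 − 30.42×4.81) = 30.42, so λ = 30.42/52.7 = 0.5772 per min.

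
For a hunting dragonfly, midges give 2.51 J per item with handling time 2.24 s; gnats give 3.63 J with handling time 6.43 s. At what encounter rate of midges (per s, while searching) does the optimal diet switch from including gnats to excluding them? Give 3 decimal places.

0.453 per s

Drop gnats once their profitability E₂/h₂ falls below the rate achievable on midges alone: E₂/h₂ = λE₁/(1 + λh₁).
Solve for λ: λE₁h₂ = E₂(1 + λh₁) → λ(E₁h₂ − E₂h₁) = E₂ → λ = E₂/(E₁h₂ − E₂h₁).
λ = 3.63/(2.51×6.43 − 3.63×2.24) = 3.63/8.008 = 0.4533 per s.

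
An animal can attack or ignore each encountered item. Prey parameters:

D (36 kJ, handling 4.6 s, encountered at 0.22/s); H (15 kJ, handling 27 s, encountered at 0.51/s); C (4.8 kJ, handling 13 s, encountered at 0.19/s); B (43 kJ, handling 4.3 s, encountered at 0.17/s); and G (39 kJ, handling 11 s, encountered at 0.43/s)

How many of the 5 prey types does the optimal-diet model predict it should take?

Profitabilities (E/h, kJ/s): B 10, D 7.83, G 3.55, H 0.556, C 0.369. Add prey in this order while the next type's profitability exceeds the intake rate on those already taken.
Rate on top 1: 4.223. D: 7.83 > 4.223 → include.
Rate on top 2: 5.552. G: 3.55 < 5.552 → exclude; stop.
Optimal diet: B, D — 2 of 5 types.

2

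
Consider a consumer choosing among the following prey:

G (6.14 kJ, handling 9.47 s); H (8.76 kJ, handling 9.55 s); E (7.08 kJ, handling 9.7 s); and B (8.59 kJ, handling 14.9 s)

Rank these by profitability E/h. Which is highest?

H

Profitability E/h (kJ/s): G = 6.14/9.47 = 0.648, H = 8.76/9.55 = 0.917, E = 7.08/9.7 = 0.73, B = 8.59/14.9 = 0.577.
Ranked: H > E > G > B.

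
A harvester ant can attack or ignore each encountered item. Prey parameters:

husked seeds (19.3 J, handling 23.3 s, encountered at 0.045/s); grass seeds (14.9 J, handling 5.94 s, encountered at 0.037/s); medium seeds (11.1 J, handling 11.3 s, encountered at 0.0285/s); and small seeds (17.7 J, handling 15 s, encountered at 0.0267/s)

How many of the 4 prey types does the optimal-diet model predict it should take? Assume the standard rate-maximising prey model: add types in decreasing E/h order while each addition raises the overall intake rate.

Profitabilities (E/h, J/s): grass seeds 2.51, small seeds 1.18, medium seeds 0.982, husked seeds 0.828. Add prey in this order while the next type's profitability exceeds the intake rate on those already taken.
Rate on top 1: 0.452. small seeds: 1.18 > 0.452 → include.
Rate on top 2: 0.6319. medium seeds: 0.982 > 0.6319 → include.
Rate on top 3: 0.69. husked seeds: 0.828 > 0.69 → include.
Optimal diet: grass seeds, small seeds, medium seeds, husked seeds — 4 of 4 types.

4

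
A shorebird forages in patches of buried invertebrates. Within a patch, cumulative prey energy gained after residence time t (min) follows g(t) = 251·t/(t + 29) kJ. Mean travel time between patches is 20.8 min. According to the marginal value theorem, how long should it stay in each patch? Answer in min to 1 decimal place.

Maximise g(t)/(T+t): set derivative to zero → g'(t)(T+t) = g(t).
g'(t) = 251·29/(t + 29)². Setting 251·29/(t+29)² = 251t/[(t+29)(20.8+t)] gives 29(20.8+t) = t(t+29), so t² = 29×20.8 = 603.2.
t* = √603.2 = 24.56 min.

24.6 min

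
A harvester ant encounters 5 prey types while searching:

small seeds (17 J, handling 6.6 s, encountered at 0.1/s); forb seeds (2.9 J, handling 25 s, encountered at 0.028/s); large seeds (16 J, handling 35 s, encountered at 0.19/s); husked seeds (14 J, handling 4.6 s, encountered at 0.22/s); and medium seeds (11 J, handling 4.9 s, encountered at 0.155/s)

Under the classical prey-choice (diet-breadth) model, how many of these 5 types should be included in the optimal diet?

E/h in descending order: husked seeds 3.04, small seeds 2.58, medium seeds 2.24, large seeds 0.457, forb seeds 0.116 J/s. The optimal diet is the largest prefix of this list for which every included type satisfies E_i/h_i > R on the types above it.
Rate on top 1: 1.531. small seeds: 2.58 > 1.531 → include.
Rate on top 2: 1.789. medium seeds: 2.24 > 1.789 → include.
Rate on top 3: 1.89. large seeds: 0.457 < 1.89 → exclude; stop.
Optimal diet: husked seeds, small seeds, medium seeds — 3 of 5 types.

3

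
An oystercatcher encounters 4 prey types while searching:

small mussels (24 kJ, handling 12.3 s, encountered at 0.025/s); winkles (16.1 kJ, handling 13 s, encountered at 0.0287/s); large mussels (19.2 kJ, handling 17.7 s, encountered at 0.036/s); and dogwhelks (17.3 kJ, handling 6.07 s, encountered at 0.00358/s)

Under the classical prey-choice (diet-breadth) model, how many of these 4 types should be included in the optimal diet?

Profitabilities (E/h, kJ/s): dogwhelks 2.85, small mussels 1.95, winkles 1.24, large mussels 1.08. Add prey in this order while the next type's profitability exceeds the intake rate on those already taken.
Rate on top 1: 0.06062. small mussels: 1.95 > 0.06062 → include.
Rate on top 2: 0.498. winkles: 1.24 > 0.498 → include.
Rate on top 3: 0.6603. large mussels: 1.08 > 0.6603 → include.
Optimal diet: dogwhelks, small mussels, winkles, large mussels — 4 of 4 types.

4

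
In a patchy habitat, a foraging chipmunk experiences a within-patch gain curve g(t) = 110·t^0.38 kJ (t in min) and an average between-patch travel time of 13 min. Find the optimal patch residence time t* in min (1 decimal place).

8.0 min

Maximise g(t)/(T+t): set derivative to zero → g'(t)(T+t) = g(t).
g'(t) = 0.38·110·t^-0.62. Setting 0.38·110·t^-0.62 = 110·t^0.38/(13+t) gives 0.38(13+t) = t, so 0.62·t = 0.38×13.
t* = 0.38×13/0.62 = 7.968 min.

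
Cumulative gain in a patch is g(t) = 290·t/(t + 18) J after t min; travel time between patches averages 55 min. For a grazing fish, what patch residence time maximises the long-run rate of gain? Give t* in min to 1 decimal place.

Optimal t* satisfies g'(t*) = g(t*)/(T + t*).
g'(t) = 290·18/(t + 18)². Setting 290·18/(t+18)² = 290t/[(t+18)(55+t)] gives 18(55+t) = t(t+18), so t² = 18×55 = 990.
t* = √990 = 31.46 min.

31.5 min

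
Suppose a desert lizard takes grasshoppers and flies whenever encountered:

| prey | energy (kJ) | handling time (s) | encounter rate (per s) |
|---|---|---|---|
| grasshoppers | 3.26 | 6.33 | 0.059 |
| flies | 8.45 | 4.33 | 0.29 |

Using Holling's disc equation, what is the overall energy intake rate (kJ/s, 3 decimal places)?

R = (0.059×3.26 + 0.29×8.45) / (1 + 0.059×6.33 + 0.29×4.33) = 2.643/2.629 = 1.005 kJ/s.

1.005 kJ/s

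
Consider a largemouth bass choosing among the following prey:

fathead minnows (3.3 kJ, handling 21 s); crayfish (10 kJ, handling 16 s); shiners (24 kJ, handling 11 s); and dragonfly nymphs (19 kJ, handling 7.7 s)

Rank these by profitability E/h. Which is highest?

dragonfly nymphs

In descending order of E/h:
dragonfly nymphs: 19/7.7 = 2.47 kJ/s
shiners: 24/11 = 2.18 kJ/s
crayfish: 10/16 = 0.625 kJ/s
fathead minnows: 3.3/21 = 0.157 kJ/s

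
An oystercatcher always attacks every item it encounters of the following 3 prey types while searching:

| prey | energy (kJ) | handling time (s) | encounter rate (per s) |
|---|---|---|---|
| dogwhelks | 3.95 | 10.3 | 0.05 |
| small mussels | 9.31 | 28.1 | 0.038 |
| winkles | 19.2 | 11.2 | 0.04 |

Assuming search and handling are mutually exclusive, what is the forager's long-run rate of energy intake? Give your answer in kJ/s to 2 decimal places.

0.44 kJ/s

Energy encountered per unit search time: 0.05×3.95 + 0.038×9.31 + 0.04×19.2 = 1.319 kJ/s.
Handling time per unit search time: 0.05×10.3 + 0.038×28.1 + 0.04×11.2 = 2.031.
Rate = 1.319/(1 + 2.031) = 0.4353 kJ/s.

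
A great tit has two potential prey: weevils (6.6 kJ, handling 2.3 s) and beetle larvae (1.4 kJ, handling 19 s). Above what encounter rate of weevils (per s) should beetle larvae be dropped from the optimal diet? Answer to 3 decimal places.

At the threshold, the rate on weevils alone equals the profitability of beetle larvae: λ·6.6/(1 + λ·2.3) = 1.4/19 = 0.07368.
Rearranging, λ(6.6 − 0.07368×2.3) = 0.07368, so λ = 0.07368/6.431 = 0.01146 per s.

0.011 per s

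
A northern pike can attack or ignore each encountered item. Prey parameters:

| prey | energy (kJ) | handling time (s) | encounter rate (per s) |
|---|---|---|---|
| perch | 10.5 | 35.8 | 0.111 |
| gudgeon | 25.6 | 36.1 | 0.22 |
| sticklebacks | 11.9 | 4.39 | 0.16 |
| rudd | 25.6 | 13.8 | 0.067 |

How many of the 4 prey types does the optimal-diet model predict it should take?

2

E/h in descending order: sticklebacks 2.71, rudd 1.86, gudgeon 0.709, perch 0.293 kJ/s. The optimal diet is the largest prefix of this list for which every included type satisfies E_i/h_i > R on the types above it.
Rate on top 1: 1.118. rudd: 1.86 > 1.118 → include.
Rate on top 2: 1.378. gudgeon: 0.709 < 1.378 → exclude; stop.
Optimal diet: sticklebacks, rudd — 2 of 4 types.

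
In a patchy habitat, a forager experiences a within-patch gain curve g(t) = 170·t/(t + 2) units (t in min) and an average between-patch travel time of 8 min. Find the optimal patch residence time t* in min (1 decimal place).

By the marginal value theorem, leave when the instantaneous gain rate g'(t) equals the habitat-wide average g(t)/(T + t).
g'(t) = 170·2/(t + 2)². Setting 170·2/(t+2)² = 170t/[(t+2)(8+t)] gives 2(8+t) = t(t+2), so t² = 2×8 = 16.
t* = √16 = 4 min.

4.0 min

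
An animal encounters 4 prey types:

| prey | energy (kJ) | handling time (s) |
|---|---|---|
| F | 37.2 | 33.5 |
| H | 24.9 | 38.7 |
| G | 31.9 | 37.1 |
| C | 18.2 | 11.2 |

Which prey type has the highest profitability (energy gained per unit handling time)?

In descending order of E/h:
C: 18.2/11.2 = 1.62 kJ/s
F: 37.2/33.5 = 1.11 kJ/s
G: 31.9/37.1 = 0.86 kJ/s
H: 24.9/38.7 = 0.643 kJ/s

C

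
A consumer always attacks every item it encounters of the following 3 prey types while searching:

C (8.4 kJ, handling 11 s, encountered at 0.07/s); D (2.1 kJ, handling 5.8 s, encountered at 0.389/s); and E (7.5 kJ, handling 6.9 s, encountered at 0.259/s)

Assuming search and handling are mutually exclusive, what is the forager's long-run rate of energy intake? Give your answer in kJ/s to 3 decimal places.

0.576 kJ/s

Energy encountered per unit search time: 0.07×8.4 + 0.389×2.1 + 0.259×7.5 = 3.347 kJ/s.
Handling time per unit search time: 0.07×11 + 0.389×5.8 + 0.259×6.9 = 4.813.
Rate = 3.347/(1 + 4.813) = 0.5758 kJ/s.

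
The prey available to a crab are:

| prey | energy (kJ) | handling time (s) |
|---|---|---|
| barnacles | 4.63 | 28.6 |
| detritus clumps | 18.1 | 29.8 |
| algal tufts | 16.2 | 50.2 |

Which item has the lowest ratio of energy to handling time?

barnacles

In descending order of E/h:
detritus clumps: 18.1/29.8 = 0.607 kJ/s
algal tufts: 16.2/50.2 = 0.323 kJ/s
barnacles: 4.63/28.6 = 0.162 kJ/s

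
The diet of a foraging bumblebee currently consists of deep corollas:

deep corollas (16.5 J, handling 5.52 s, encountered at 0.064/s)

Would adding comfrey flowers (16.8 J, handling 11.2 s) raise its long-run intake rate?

Intake rate on the current diet: R = (0.064×16.5) / (1 + 0.064×5.52) = 1.056/1.353 = 0.7803 J/s.
comfrey flowers: E/h = 16.8/11.2 = 1.5 J/s.
Since 1.5 > R, including comfrey flowers increases the long-run rate.

Yes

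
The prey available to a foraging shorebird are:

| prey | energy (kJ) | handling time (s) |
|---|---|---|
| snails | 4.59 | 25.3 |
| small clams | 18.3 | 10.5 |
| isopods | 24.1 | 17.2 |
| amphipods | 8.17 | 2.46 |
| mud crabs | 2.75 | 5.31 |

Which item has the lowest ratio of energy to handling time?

snails

In descending order of E/h:
amphipods: 8.17/2.46 = 3.32 kJ/s
small clams: 18.3/10.5 = 1.74 kJ/s
isopods: 24.1/17.2 = 1.4 kJ/s
mud crabs: 2.75/5.31 = 0.518 kJ/s
snails: 4.59/25.3 = 0.181 kJ/s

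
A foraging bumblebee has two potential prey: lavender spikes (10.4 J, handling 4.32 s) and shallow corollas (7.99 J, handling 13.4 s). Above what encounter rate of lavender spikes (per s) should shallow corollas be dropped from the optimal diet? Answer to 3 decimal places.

0.076 per s

Drop shallow corollas once their profitability E₂/h₂ falls below the rate achievable on lavender spikes alone: E₂/h₂ = λE₁/(1 + λh₁).
Solve for λ: λE₁h₂ = E₂(1 + λh₁) → λ(E₁h₂ − E₂h₁) = E₂ → λ = E₂/(E₁h₂ − E₂h₁).
λ = 7.99/(10.4×13.4 − 7.99×4.32) = 7.99/104.8 = 0.07621 per s.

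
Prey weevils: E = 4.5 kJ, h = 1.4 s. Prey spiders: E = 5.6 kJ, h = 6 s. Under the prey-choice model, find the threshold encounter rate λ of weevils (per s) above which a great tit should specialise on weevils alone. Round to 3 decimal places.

0.292 per s

At the threshold, the rate on weevils alone equals the profitability of spiders: λ·4.5/(1 + λ·1.4) = 5.6/6 = 0.9333.
Rearranging, λ(4.5 − 0.9333×1.4) = 0.9333, so λ = 0.9333/3.193 = 0.2923 per s.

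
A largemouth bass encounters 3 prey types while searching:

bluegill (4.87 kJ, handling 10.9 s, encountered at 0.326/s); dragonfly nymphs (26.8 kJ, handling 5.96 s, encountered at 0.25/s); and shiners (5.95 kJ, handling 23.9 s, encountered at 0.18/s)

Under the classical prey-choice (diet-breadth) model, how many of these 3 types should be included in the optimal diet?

1

Profitabilities (E/h, kJ/s): dragonfly nymphs 4.5, bluegill 0.447, shiners 0.249. Add prey in this order while the next type's profitability exceeds the intake rate on those already taken.
Rate on top 1: 2.691. bluegill: 0.447 < 2.691 → exclude; stop.
Optimal diet: dragonfly nymphs — 1 of 3 types.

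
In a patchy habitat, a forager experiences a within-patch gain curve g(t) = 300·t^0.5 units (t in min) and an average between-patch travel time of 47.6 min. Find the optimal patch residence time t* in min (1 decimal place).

Optimal t* satisfies g'(t*) = g(t*)/(T + t*).
g'(t) = 0.5·300·t^-0.5. Setting 0.5·300·t^-0.5 = 300·t^0.5/(47.6+t) gives 0.5(47.6+t) = t, so 0.50·t = 0.5×47.6.
t* = 0.5×47.6/0.50 = 47.6 min.

47.6 min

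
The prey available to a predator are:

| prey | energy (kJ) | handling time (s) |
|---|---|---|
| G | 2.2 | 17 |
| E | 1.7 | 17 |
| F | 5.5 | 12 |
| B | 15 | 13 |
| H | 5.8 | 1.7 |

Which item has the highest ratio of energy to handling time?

In descending order of E/h:
H: 5.8/1.7 = 3.41 kJ/s
B: 15/13 = 1.15 kJ/s
F: 5.5/12 = 0.458 kJ/s
G: 2.2/17 = 0.129 kJ/s
E: 1.7/17 = 0.1 kJ/s

H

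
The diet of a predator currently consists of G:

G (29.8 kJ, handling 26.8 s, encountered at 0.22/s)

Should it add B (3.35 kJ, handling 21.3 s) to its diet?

No

On G alone, R = ΣλE/(1+Σλh) = 6.556/6.896 = 0.9507 kJ/s.
B: E/h = 3.35/21.3 = 0.1573 kJ/s.
Since 0.1573 < R, time spent handling B is better spent searching.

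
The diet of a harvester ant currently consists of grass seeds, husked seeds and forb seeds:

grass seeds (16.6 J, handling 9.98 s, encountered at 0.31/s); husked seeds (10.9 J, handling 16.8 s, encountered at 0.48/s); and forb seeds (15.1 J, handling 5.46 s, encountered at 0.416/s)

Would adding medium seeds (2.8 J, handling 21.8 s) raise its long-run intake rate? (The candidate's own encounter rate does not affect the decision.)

No

Intake rate on the current diet: R = (0.31×16.6 + 0.48×10.9 + 0.416×15.1) / (1 + 0.31×9.98 + 0.48×16.8 + 0.416×5.46) = 16.66/14.43 = 1.155 J/s.
medium seeds: E/h = 2.8/21.8 = 0.1284 J/s.
Since 0.1284 < R, time spent handling medium seeds is better spent searching.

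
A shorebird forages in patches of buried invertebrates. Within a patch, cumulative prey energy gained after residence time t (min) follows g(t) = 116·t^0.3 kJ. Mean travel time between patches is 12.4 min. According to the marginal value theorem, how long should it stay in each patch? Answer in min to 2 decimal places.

5.31 min

By the marginal value theorem, leave when the instantaneous gain rate g'(t) equals the habitat-wide average g(t)/(T + t).
g'(t) = 0.3·116·t^-0.7. Setting 0.3·116·t^-0.7 = 116·t^0.3/(12.4+t) gives 0.3(12.4+t) = t, so 0.70·t = 0.3×12.4.
t* = 0.3×12.4/0.70 = 5.314 min.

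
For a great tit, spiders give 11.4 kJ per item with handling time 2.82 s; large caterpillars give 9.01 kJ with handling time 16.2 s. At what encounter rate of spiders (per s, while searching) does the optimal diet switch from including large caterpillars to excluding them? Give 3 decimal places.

0.057 per s

Drop large caterpillars once their profitability E₂/h₂ falls below the rate achievable on spiders alone: E₂/h₂ = λE₁/(1 + λh₁).
Solve for λ: λE₁h₂ = E₂(1 + λh₁) → λ(E₁h₂ − E₂h₁) = E₂ → λ = E₂/(E₁h₂ − E₂h₁).
λ = 9.01/(11.4×16.2 − 9.01×2.82) = 9.01/159.3 = 0.05657 per s.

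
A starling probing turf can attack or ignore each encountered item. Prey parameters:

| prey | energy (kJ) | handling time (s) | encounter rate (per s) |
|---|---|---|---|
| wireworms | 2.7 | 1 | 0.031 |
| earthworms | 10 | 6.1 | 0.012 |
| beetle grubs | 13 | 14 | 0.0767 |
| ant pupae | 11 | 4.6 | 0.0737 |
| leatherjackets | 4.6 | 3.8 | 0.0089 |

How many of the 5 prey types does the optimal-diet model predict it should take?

E/h in descending order: wireworms 2.7, ant pupae 2.39, earthworms 1.64, leatherjackets 1.21, beetle grubs 0.929 kJ/s. The optimal diet is the largest prefix of this list for which every included type satisfies E_i/h_i > R on the types above it.
Rate on top 1: 0.08118. ant pupae: 2.39 > 0.08118 → include.
Rate on top 2: 0.6528. earthworms: 1.64 > 0.6528 → include.
Rate on top 3: 0.7029. leatherjackets: 1.21 > 0.7029 → include.
Rate on top 4: 0.7145. beetle grubs: 0.929 > 0.7145 → include.
Optimal diet: wireworms, ant pupae, earthworms, leatherjackets, beetle grubs — 5 of 5 types.

5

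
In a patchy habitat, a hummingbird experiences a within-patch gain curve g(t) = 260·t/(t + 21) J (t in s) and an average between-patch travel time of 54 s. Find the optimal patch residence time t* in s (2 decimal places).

Maximise g(t)/(T+t): set derivative to zero → g'(t)(T+t) = g(t).
g'(t) = 260·21/(t + 21)². Setting 260·21/(t+21)² = 260t/[(t+21)(54+t)] gives 21(54+t) = t(t+21), so t² = 21×54 = 1134.
t* = √1134 = 33.67 s.

33.67 s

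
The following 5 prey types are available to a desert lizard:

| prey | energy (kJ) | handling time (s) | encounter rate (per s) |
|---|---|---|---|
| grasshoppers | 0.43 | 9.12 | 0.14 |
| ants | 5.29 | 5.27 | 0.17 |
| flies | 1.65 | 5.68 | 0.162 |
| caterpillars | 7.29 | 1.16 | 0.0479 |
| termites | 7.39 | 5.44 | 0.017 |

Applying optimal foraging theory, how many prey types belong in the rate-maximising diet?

3

Profitabilities (E/h, kJ/s): caterpillars 6.28, termites 1.36, ants 1, flies 0.29, grasshoppers 0.0471. Add prey in this order while the next type's profitability exceeds the intake rate on those already taken.
Rate on top 1: 0.3308. termites: 1.36 > 0.3308 → include.
Rate on top 2: 0.4136. ants: 1 > 0.4136 → include.
Rate on top 3: 0.6723. flies: 0.29 < 0.6723 → exclude; stop.
Optimal diet: caterpillars, termites, ants — 3 of 5 types.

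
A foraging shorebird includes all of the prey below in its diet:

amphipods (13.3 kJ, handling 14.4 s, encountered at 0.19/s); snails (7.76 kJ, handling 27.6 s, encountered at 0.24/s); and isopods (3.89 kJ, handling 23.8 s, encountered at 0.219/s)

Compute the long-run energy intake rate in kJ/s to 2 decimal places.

0.34 kJ/s

R = (0.19×13.3 + 0.24×7.76 + 0.219×3.89) / (1 + 0.19×14.4 + 0.24×27.6 + 0.219×23.8) = 5.241/15.57 = 0.3366 kJ/s.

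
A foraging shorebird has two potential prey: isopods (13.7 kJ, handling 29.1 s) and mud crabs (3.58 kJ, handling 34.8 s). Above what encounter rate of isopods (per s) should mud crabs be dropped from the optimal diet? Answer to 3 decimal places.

Drop mud crabs once their profitability E₂/h₂ falls below the rate achievable on isopods alone: E₂/h₂ = λE₁/(1 + λh₁).
Solve for λ: λE₁h₂ = E₂(1 + λh₁) → λ(E₁h₂ − E₂h₁) = E₂ → λ = E₂/(E₁h₂ − E₂h₁).
λ = 3.58/(13.7×34.8 − 3.58×29.1) = 3.58/372.6 = 0.009609 per s.

0.010 per s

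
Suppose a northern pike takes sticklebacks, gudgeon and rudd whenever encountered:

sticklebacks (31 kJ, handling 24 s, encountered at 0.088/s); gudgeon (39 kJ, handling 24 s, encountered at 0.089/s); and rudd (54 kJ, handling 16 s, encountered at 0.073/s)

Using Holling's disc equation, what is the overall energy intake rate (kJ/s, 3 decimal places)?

R = Σλ_iE_i / (1 + Σλ_ih_i)
Numerator: 0.088×31 + 0.089×39 + 0.073×54 = 10.14
Denominator: 1 + 0.088×24 + 0.089×24 + 0.073×16 = 6.416
R = 10.14/6.416 = 1.581 kJ/s

1.581 kJ/s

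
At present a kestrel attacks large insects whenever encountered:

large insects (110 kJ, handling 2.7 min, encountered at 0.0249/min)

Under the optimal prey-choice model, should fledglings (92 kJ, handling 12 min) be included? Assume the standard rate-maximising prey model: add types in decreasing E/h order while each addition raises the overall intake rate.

Intake rate on the current diet: R = (0.0249×110) / (1 + 0.0249×2.7) = 2.739/1.067 = 2.566 kJ/min.
fledglings: E/h = 92/12 = 7.667 kJ/min.
7.667 > 2.566, so adding fledglings raises the average — include it.

Yes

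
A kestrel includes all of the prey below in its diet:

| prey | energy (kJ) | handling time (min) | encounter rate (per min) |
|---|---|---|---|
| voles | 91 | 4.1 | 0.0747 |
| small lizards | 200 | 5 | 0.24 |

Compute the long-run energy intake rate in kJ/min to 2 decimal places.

21.86 kJ/min

R = Σλ_iE_i / (1 + Σλ_ih_i)
Numerator: 0.0747×91 + 0.24×200 = 54.8
Denominator: 1 + 0.0747×4.1 + 0.24×5 = 2.506
R = 54.8/2.506 = 21.86 kJ/min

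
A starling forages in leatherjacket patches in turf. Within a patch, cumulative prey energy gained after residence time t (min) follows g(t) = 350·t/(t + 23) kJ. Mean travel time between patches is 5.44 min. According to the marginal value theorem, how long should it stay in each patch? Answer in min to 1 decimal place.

11.2 min

By the marginal value theorem, leave when the instantaneous gain rate g'(t) equals the habitat-wide average g(t)/(T + t).
g'(t) = 350·23/(t + 23)². Setting 350·23/(t+23)² = 350t/[(t+23)(5.44+t)] gives 23(5.44+t) = t(t+23), so t² = 23×5.44 = 125.1.
t* = √125.1 = 11.19 min.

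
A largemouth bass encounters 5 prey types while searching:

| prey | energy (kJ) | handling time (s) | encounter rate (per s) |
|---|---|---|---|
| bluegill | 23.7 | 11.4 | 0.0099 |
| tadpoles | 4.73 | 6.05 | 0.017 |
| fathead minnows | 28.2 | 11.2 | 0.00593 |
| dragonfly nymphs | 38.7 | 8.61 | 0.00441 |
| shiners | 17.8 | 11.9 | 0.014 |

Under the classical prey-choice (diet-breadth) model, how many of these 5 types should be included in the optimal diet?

5

Rank by E/h (kJ/s): dragonfly nymphs 4.49, fathead minnows 2.52, bluegill 2.08, shiners 1.5, tadpoles 0.782. Include each in turn until the next type's E/h falls below the running intake rate.
Rate on top 1: 0.1644. fathead minnows: 2.52 > 0.1644 → include.
Rate on top 2: 0.306. bluegill: 2.08 > 0.306 → include.
Rate on top 3: 0.4703. shiners: 1.5 > 0.4703 → include.
Rate on top 4: 0.5938. tadpoles: 0.782 > 0.5938 → include.
Optimal diet: dragonfly nymphs, fathead minnows, bluegill, shiners, tadpoles — 5 of 5 types.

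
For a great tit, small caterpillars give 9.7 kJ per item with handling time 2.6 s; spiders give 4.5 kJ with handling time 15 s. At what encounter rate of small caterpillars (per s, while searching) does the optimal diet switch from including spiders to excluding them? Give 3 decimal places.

The zero-one rule: include spiders iff E₂/h₂ > λE₁/(1+λh₁). Equality gives the switch point.
λE₁h₂ = E₂ + λE₂h₁ ⇒ λ = E₂/(E₁h₂ − E₂h₁) = 4.5/(145.5 − 11.7) = 0.03363 per s.

0.034 per s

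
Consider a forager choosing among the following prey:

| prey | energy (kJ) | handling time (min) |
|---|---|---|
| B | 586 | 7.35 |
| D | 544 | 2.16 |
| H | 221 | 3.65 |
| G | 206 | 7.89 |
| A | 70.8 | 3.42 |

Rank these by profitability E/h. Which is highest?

Profitability E/h (kJ/min): B = 586/7.35 = 79.7, D = 544/2.16 = 252, H = 221/3.65 = 60.5, G = 206/7.89 = 26.1, A = 70.8/3.42 = 20.7.
Ranked: D > B > H > G > A.

D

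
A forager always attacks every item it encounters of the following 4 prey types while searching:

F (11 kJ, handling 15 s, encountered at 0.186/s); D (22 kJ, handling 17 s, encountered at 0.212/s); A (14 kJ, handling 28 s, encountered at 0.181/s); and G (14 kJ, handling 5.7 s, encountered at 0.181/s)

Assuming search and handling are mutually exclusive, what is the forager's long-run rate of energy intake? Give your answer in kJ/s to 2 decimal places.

0.87 kJ/s

Energy encountered per unit search time: 0.186×11 + 0.212×22 + 0.181×14 + 0.181×14 = 11.78 kJ/s.
Handling time per unit search time: 0.186×15 + 0.212×17 + 0.181×28 + 0.181×5.7 = 12.49.
Rate = 11.78/(1 + 12.49) = 0.8729 kJ/s.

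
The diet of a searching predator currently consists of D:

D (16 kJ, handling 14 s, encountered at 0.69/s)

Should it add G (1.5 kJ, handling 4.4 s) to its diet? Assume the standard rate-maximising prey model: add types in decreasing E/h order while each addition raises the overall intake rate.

On D alone, R = ΣλE/(1+Σλh) = 11.04/10.66 = 1.036 kJ/s.
Profitability of G: 1.5/4.4 = 0.3409 kJ/s.
Since 0.3409 < R, time spent handling G is better spent searching.

No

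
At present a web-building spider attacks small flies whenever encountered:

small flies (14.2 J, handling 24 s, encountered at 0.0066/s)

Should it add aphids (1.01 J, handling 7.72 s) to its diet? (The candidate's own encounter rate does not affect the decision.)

Yes

Intake rate on the current diet: R = (0.0066×14.2) / (1 + 0.0066×24) = 0.09372/1.158 = 0.0809 J/s.
Profitability of aphids: 1.01/7.72 = 0.1308 J/s.
0.1308 > 0.0809, so adding aphids raises the average — include it.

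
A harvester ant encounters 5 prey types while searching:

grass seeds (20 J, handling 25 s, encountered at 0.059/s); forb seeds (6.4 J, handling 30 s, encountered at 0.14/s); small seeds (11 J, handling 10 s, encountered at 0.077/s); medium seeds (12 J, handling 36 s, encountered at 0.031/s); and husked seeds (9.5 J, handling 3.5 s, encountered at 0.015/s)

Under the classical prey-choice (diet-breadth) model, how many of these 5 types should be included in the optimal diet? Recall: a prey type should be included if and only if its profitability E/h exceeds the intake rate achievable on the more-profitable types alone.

3

Profitabilities (E/h, J/s): husked seeds 2.71, small seeds 1.1, grass seeds 0.8, medium seeds 0.333, forb seeds 0.213. Add prey in this order while the next type's profitability exceeds the intake rate on those already taken.
Rate on top 1: 0.1354. small seeds: 1.1 > 0.1354 → include.
Rate on top 2: 0.5429. grass seeds: 0.8 > 0.5429 → include.
Rate on top 3: 0.6579. medium seeds: 0.333 < 0.6579 → exclude; stop.
Optimal diet: husked seeds, small seeds, grass seeds — 3 of 5 types.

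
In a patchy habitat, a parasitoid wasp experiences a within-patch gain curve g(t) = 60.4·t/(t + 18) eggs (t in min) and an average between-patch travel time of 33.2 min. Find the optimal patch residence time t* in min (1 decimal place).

By the marginal value theorem, leave when the instantaneous gain rate g'(t) equals the habitat-wide average g(t)/(T + t).
g'(t) = 60.4·18/(t + 18)². Setting 60.4·18/(t+18)² = 60.4t/[(t+18)(33.2+t)] gives 18(33.2+t) = t(t+18), so t² = 18×33.2 = 597.6.
t* = √597.6 = 24.45 min.

24.4 min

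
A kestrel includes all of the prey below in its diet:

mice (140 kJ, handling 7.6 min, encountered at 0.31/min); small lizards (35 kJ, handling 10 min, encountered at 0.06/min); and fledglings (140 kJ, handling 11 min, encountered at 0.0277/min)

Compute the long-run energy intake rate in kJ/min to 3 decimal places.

11.589 kJ/min

R = Σλ_iE_i / (1 + Σλ_ih_i)
Numerator: 0.31×140 + 0.06×35 + 0.0277×140 = 49.38
Denominator: 1 + 0.31×7.6 + 0.06×10 + 0.0277×11 = 4.261
R = 49.38/4.261 = 11.59 kJ/min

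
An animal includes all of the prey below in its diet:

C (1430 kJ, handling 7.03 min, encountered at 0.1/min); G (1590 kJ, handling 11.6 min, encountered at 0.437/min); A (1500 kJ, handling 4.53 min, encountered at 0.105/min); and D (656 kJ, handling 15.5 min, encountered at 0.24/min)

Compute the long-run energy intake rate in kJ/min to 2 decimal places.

R = (0.1×1430 + 0.437×1590 + 0.105×1500 + 0.24×656) / (1 + 0.1×7.03 + 0.437×11.6 + 0.105×4.53 + 0.24×15.5) = 1153/10.97 = 105.1 kJ/min.

105.10 kJ/min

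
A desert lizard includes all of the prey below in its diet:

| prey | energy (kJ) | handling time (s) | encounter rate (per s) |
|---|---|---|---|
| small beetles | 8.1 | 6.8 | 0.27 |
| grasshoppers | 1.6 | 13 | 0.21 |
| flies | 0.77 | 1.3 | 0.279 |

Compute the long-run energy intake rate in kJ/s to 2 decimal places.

R = (0.27×8.1 + 0.21×1.6 + 0.279×0.77) / (1 + 0.27×6.8 + 0.21×13 + 0.279×1.3) = 2.738/5.929 = 0.4618 kJ/s.

0.46 kJ/s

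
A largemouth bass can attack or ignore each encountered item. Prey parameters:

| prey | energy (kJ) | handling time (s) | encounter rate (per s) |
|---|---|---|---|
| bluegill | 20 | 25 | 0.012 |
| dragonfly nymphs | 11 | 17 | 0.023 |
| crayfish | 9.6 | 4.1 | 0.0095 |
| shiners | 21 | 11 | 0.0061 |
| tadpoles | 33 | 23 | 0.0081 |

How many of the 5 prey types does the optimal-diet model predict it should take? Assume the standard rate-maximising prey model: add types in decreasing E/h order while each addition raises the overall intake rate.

5

Profitabilities (E/h, kJ/s): crayfish 2.34, shiners 1.91, tadpoles 1.43, bluegill 0.8, dragonfly nymphs 0.647. Add prey in this order while the next type's profitability exceeds the intake rate on those already taken.
Rate on top 1: 0.08778. shiners: 1.91 > 0.08778 → include.
Rate on top 2: 0.1983. tadpoles: 1.43 > 0.1983 → include.
Rate on top 3: 0.3765. bluegill: 0.8 > 0.3765 → include.
Rate on top 4: 0.4563. dragonfly nymphs: 0.647 > 0.4563 → include.
Optimal diet: crayfish, shiners, tadpoles, bluegill, dragonfly nymphs — 5 of 5 types.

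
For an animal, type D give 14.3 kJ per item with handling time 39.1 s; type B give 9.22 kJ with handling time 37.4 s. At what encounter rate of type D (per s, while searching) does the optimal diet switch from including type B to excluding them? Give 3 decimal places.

0.053 per s

The zero-one rule: include type B iff E₂/h₂ > λE₁/(1+λh₁). Equality gives the switch point.
λE₁h₂ = E₂ + λE₂h₁ ⇒ λ = E₂/(E₁h₂ − E₂h₁) = 9.22/(534.8 − 360.5) = 0.05289 per s.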